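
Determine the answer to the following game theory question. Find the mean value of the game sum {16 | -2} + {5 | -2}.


G1 = {16 | -2}, G2 = {5 | -2}
Each is a switch {a | b} with numbers a > b; its mean value is (a + b)/2, and mean value is additive over game sums: m(G1 + G2) = m(G1) + m(G2).
Mean of G1 = (16 + (-2))/2 = 14/2 = 7
Mean of G2 = (5 + (-2))/2 = 3/2 = 3/2
Mean of G1 + G2 = 7 + 3/2 = 17/2

17/2


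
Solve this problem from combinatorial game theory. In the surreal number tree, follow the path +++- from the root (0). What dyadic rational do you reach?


Sign expansion: +++-
Rule: track bounds (lo, hi), initially (-inf, +inf). On '+', the current value becomes lo and we move to the simplest number in (value, hi): value + 1 if hi = +inf, otherwise the midpoint (value + hi)/2. On '-', the current value becomes hi and we move to value - 1 if lo = -inf, otherwise the midpoint (lo + value)/2.
Start at 0.
Step 1: sign = +, move right. Bounds: (0, +inf). Value = 1
Step 2: sign = +, move right. Bounds: (1, +inf). Value = 2
Step 3: sign = +, move right. Bounds: (2, +inf). Value = 3
Step 4: sign = -, move left. Bounds: (2, 3). Value = 5/2
The surreal number with sign expansion +++- is 5/2.

5/2


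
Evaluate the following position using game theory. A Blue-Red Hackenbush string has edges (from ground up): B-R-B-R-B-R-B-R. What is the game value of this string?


Edges (from ground): B-R-B-R-B-R-B-R
By Berlekamp's sign-expansion rule, a Blue-Red Hackenbush stalk has the value of the surreal number whose sign sequence is the edge sequence with B -> + and R -> -.
Sign sequence: +-+-+-+-
Trace the sign expansion in the surreal number tree, starting from 0:
Edge 1: B (sign +) -> bounds (0, +inf), value = 1
Edge 2: R (sign -) -> bounds (0, 1), value = 1/2
Edge 3: B (sign +) -> bounds (1/2, 1), value = 3/4
Edge 4: R (sign -) -> bounds (1/2, 3/4), value = 5/8
Edge 5: B (sign +) -> bounds (5/8, 3/4), value = 11/16
Edge 6: R (sign -) -> bounds (5/8, 11/16), value = 21/32
Edge 7: B (sign +) -> bounds (21/32, 11/16), value = 43/64
Edge 8: R (sign -) -> bounds (21/32, 43/64), value = 85/128
Game value = 85/128

85/128


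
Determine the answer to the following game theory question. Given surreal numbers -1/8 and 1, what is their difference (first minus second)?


x = -1/8, y = 1
Converting to common denominator: 8
x = -1/8, y = 8/8
x - y = -1/8 - 1 = -9/8

-9/8


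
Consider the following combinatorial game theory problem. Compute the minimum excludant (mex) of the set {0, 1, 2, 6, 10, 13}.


Set = {0, 1, 2, 6, 10, 13}
0 is in the set.
1 is in the set.
2 is in the set.
3 is NOT in the set. This is the mex.
mex = 3

3


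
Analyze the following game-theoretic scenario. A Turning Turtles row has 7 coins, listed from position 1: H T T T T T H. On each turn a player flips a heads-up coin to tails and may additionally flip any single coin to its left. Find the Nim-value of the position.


Coins: H T T T T T H
Key fact: a single head at position k behaves exactly like a Nim heap of size k (turning it to T and optionally flipping a coin at j < k corresponds to moving the heap from k to j, or to 0), and heads combine as a disjunctive sum (two heads at the same place would cancel, matching j XOR j = 0). So the Nim-value is the XOR of the 1-indexed positions of the heads.
Face-up positions (1-indexed): [1, 7]
XOR 0 with 1: 0 XOR 1 = 1
XOR 1 with 7: 1 XOR 7 = 6
Nim-value = 6

6


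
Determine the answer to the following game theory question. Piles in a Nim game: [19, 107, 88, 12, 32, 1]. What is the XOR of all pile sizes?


We need the XOR (exclusive or) of all pile sizes.
After XOR-ing pile 1 (size 19): 0 XOR 19 = 19
After XOR-ing pile 2 (size 107): 19 XOR 107 = 120
After XOR-ing pile 3 (size 88): 120 XOR 88 = 32
After XOR-ing pile 4 (size 12): 32 XOR 12 = 44
After XOR-ing pile 5 (size 32): 44 XOR 32 = 12
After XOR-ing pile 6 (size 1): 12 XOR 1 = 13
The Nim-value of this position is 13.

13


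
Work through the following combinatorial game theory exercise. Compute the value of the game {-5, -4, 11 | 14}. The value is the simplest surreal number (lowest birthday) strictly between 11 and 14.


Left options: {-5, -4, 11}, max = 11
Right options: {14}, min = 14
All options are numbers and max(Left) < min(Right), so by the simplicity theorem the value is the simplest (earliest-born) number strictly between 11 and 14.
Integers 12 through 13 all lie strictly between 11 and 14.
Among integers, the simplest (lowest birthday = smallest |n|; 0 is born on day 0, +-n on day n) is 12.
No non-integer in the interval can be simpler: if x is a non-integer in the interval, then floor(x) or ceil(x) also lies in the interval (the interval contains an integer), and both are proper prefixes of x's sign expansion, i.e. born earlier. So the game value is 12.
Game value = 12

12


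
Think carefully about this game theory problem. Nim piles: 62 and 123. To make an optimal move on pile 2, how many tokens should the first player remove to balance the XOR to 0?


Piles: 62 and 123
Current XOR: 62 XOR 123 = 69 (non-zero, so this is an N-position).
To make the XOR zero, we need to find a move that balances the piles.
For pile 2 (size 123): target = 123 XOR 69 = 62
We reduce pile 2 from 123 to 62.
Tokens removed: 123 - 62 = 61
Verification: 62 XOR 62 = 0

61


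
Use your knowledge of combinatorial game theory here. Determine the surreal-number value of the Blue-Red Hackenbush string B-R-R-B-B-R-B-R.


Edges (from ground): B-R-R-B-B-R-B-R
By Berlekamp's sign-expansion rule, a Blue-Red Hackenbush stalk has the value of the surreal number whose sign sequence is the edge sequence with B -> + and R -> -.
Sign sequence: +--++-+-
Trace the sign expansion in the surreal number tree, starting from 0:
Edge 1: B (sign +) -> bounds (0, +inf), value = 1
Edge 2: R (sign -) -> bounds (0, 1), value = 1/2
Edge 3: R (sign -) -> bounds (0, 1/2), value = 1/4
Edge 4: B (sign +) -> bounds (1/4, 1/2), value = 3/8
Edge 5: B (sign +) -> bounds (3/8, 1/2), value = 7/16
Edge 6: R (sign -) -> bounds (3/8, 7/16), value = 13/32
Edge 7: B (sign +) -> bounds (13/32, 7/16), value = 27/64
Edge 8: R (sign -) -> bounds (13/32, 27/64), value = 53/128
Game value = 53/128

53/128


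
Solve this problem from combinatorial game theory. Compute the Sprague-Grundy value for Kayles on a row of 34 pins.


Kayles: a move removes 1 or 2 adjacent pins from a contiguous row.
Removing pins from a row of k leaves two independent rows (a, b) with a + b = k - 1 (one pin) or a + b = k - 2 (two pins); an end removal gives a = 0.
By Sprague-Grundy, G(k) = mex{ G(a) XOR G(b) } over all these splits. G(0) = 0.
G(1): splits (0,0):0^0=0 -> mex({0}) = 1
G(2): splits (0,1):0^1=1 (0,0):0^0=0 -> mex({0, 1}) = 2
G(3): splits (0,2):0^2=2 (1,1):1^1=0 (0,1):0^1=1 -> mex({0, 1, 2}) = 3
G(4): splits (0,3):0^3=3 (1,2):1^2=3 (0,2):0^2=2 (1,1):1^1=0 -> mex({0, 2, 3}) = 1
G(5): splits (0,4):0^1=1 (1,3):1^3=2 (2,2):2^2=0 (0,3):0^3=3 (1,2):1^2=3 -> mex({0, 1, 2, 3}) = 4
G(6) = mex({0, 1, 2, 4}) = 3
G(7) = mex({0, 1, 3, 4, 5}) = 2
G(8) = mex({0, 2, 3, 5, 6}) = 1
G(9) = mex({0, 1, 2, 3, 6, 7}) = 4
G(10) = mex({0, 1, 3, 4, 5, 7}) = 2
G(11) = mex({0, 1, 2, 3, 4, 5}) = 6
G(12) = mex({0, 1, 2, 3, 5, 6, 7}) = 4
G(13) = mex({0, 2, 3, 4, 6, 7}) = 1
G(14) = mex({0, 1, 4, 5, 6, 7}) = 2
G(15) = mex({0, 1, 2, 3, 4, 5, 6}) = 7
G(16) = mex({0, 2, 3, 5, 6, 7}) = 1
G(17) = mex({0, 1, 2, 3, 5, 6, 7}) = 4
G(18) = mex({0, 1, 2, 4, 5, 6}) = 3
G(19) = mex({0, 1, 3, 4, 5, 7}) = 2
G(20) = mex({0, 2, 3, 4, 5, 6, 7}) = 1
G(21) = mex({0, 1, 2, 3, 5, 6, 7}) = 4
G(22) = mex({0, 1, 2, 3, 4, 5, 7}) = 6
G(23) = mex({0, 1, 2, 3, 4, 5, 6}) = 7
G(24) = mex({0, 1, 2, 3, 5, 6, 7}) = 4
G(25) = mex({0, 2, 3, 4, 6, 7}) = 1
G(26) = mex({0, 1, 3, 4, 5, 6, 7}) = 2
G(27) = mex({0, 1, 2, 3, 4, 5, 6, 7}) = 8
G(28) = mex({0, 1, 2, 3, 4, 6, 7, 8}) = 5
G(29) = mex({0, 1, 2, 3, 5, 6, 7, 8, 9}) = 4
G(30) = mex({0, 1, 2, 3, 4, 5, 6, 9, 10}) = 7
G(31) = mex({0, 1, 3, 4, 5, 7, 10, 11}) = 2
G(32) = mex({0, 2, 3, 4, 5, 6, 7, 9, 11}) = 1
G(33) = mex({0, 1, 2, 3, 4, 5, 6, 7, 9, 12}) = 8
G(34) = mex({0, 1, 2, 3, 4, 5, 7, 8, 11, 12}) = 6
Therefore G(34) = 6.

6


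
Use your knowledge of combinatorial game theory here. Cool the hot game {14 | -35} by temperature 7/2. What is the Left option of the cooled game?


Original game: {14 | -35} (a switch {a | b} with a > b).
Cooling by t (for t below the temperature (a - b)/2 = 49/2) taxes each move by t: {a | b} cooled by t is {a - t | b + t}.
Cooling amount: t = 7/2
Cooled Left option: 14 - 7/2 = 21/2
Cooled Right option: -35 + 7/2 = -63/2
Cooled game: {21/2 | -63/2}
Left option = 21/2

21/2


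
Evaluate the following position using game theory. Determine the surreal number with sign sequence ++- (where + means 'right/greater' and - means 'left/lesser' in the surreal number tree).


Sign expansion: ++-
Rule: track bounds (lo, hi), initially (-inf, +inf). On '+', the current value becomes lo and we move to the simplest number in (value, hi): value + 1 if hi = +inf, otherwise the midpoint (value + hi)/2. On '-', the current value becomes hi and we move to value - 1 if lo = -inf, otherwise the midpoint (lo + value)/2.
Start at 0.
Step 1: sign = +, move right. Bounds: (0, +inf). Value = 1
Step 2: sign = +, move right. Bounds: (1, +inf). Value = 2
Step 3: sign = -, move left. Bounds: (1, 2). Value = 3/2
The surreal number with sign expansion ++- is 3/2.

3/2


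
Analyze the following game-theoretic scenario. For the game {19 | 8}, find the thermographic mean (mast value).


Game = {19 | 8}, a switch {a | b} with numbers a > b.
Its thermograph has left wall a - t and right wall b + t, which meet at t = (a - b)/2, where both equal (a + b)/2. So the mast (mean value) is at (a + b)/2.
Mean = (19 + (8))/2 = 27/2 = 27/2

27/2


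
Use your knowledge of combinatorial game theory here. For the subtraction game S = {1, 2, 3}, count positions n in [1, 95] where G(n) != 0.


Subtraction set S = {1, 2, 3}, so G(n) = n mod 4.
G(n) = 0 when n is a multiple of 4.
Multiples of 4 in [1, 95]: 23
N-positions (nonzero Grundy) = 95 - 23 = 72

72


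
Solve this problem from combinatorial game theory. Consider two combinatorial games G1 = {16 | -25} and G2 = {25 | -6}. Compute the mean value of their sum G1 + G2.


G1 = {16 | -25}, G2 = {25 | -6}
Each is a switch {a | b} with numbers a > b; its mean value is (a + b)/2, and mean value is additive over game sums: m(G1 + G2) = m(G1) + m(G2).
Mean of G1 = (16 + (-25))/2 = -9/2 = -9/2
Mean of G2 = (25 + (-6))/2 = 19/2 = 19/2
Mean of G1 + G2 = -9/2 + 19/2 = 5

5


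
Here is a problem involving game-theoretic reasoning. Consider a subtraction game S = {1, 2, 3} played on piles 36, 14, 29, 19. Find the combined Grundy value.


Subtraction set: {1, 2, 3}
For this subtraction set, G(n) = n mod 4 (period = max + 1 = 4).
Pile 1 (size 36): G(36) = 36 mod 4 = 0
Pile 2 (size 14): G(14) = 14 mod 4 = 2
Pile 3 (size 29): G(29) = 29 mod 4 = 1
Pile 4 (size 19): G(19) = 19 mod 4 = 3
Total Grundy value = XOR of all: 0 XOR 2 XOR 1 XOR 3 = 0

0


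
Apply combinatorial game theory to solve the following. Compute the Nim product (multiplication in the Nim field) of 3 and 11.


Nim multiplication is bilinear over XOR: (u XOR v) * w = (u*w) XOR (v*w).
So we split each operand into its bit components and XOR the pairwise Nim products.
3 = 1 + 2 (as XOR of powers of 2).
11 = 1 + 2 + 8 (as XOR of powers of 2).
Using the standard Nim-product table on single bits:
  2*2 = 3,   2*4 = 8,   2*8 = 12,
  4*4 = 6,   4*8 = 11,  8*8 = 13,
and  1*x = x (identity), k*l = l*k (commutative).
Pairwise Nim products:
  1 * 1 = 1
  1 * 2 = 2
  1 * 8 = 8
  2 * 1 = 2
  2 * 2 = 3
  2 * 8 = 12
XOR them: 1 XOR 2 XOR 8 XOR 2 XOR 3 XOR 12 = 6.
Result: 3 * 11 = 6 (in Nim).

6


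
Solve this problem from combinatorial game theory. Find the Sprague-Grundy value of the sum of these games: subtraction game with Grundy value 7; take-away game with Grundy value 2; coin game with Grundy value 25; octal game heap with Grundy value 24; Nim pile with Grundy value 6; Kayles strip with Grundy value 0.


By the Sprague-Grundy theorem, the Grundy value of a sum of games is the XOR of individual Grundy values.
subtraction game: Grundy value = 7. Running XOR: 0 XOR 7 = 7
take-away game: Grundy value = 2. Running XOR: 7 XOR 2 = 5
coin game: Grundy value = 25. Running XOR: 5 XOR 25 = 28
octal game heap: Grundy value = 24. Running XOR: 28 XOR 24 = 4
Nim pile: Grundy value = 6. Running XOR: 4 XOR 6 = 2
Kayles strip: Grundy value = 0. Running XOR: 2 XOR 0 = 2
The combined Grundy value is 2.

2


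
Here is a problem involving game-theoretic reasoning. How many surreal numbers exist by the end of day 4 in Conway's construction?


Day 0: {|} = 0 is born. Count = 1.
Day n: the number of surreal numbers born by day n is 2^(n+1) - 1.
By day 0: 2^1 - 1 = 1
By day 1: 2^2 - 1 = 3
By day 2: 2^3 - 1 = 7
By day 3: 2^4 - 1 = 15
By day 4: 2^5 - 1 = 31
By day 4: 31 surreal numbers.

31


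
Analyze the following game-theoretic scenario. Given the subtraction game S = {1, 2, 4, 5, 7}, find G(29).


The subtraction set is S = {1, 2, 4, 5, 7}.
G(k) = mex{ G(k - s) : s in S, s <= k }. We compute iteratively: G(0) = 0.
G(1) = mex({0}) = 1
G(2) = mex({0, 1}) = 2
G(3) = mex({1, 2}) = 0
G(4) = mex({0, 2}) = 1
G(5) = mex({0, 1}) = 2
G(6) = mex({1, 2}) = 0
G(7) = mex({0, 2}) = 1
G(8) = mex({0, 1}) = 2
G(9) = mex({1, 2}) = 0
Observe that G(3)..G(9) = 0, 1, 2, 0, 1, 2, 0 repeats G(0)..G(6) = 0, 1, 2, 0, 1, 2, 0.
For k >= max(S) = 7, G(k) is determined by the previous 7 values G(k-7)..G(k-1); a window of 7 consecutive values has recurred shifted by 3, so by induction G(k + 3) = G(k) for all k >= 0: the sequence is periodic from the start with period 3.
One period: G(0..2) = 0, 1, 2.
29 mod 3 = 2, so G(29) = G(2) = 2.

2


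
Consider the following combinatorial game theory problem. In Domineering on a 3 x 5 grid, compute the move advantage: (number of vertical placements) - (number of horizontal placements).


Board is 3 x 5 (rows x cols).
Left (vertical) placements: (rows-1) * cols = 2 * 5 = 10
Right (horizontal) placements: rows * (cols-1) = 3 * 4 = 12
Advantage = Left - Right = 10 - 12 = -2

-2


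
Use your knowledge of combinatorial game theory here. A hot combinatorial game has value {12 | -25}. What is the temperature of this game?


The game is {12 | -25}, a switch {a | b} with numbers a > b.
Cooling {a | b} by t gives {a - t | b + t}, which stops being hot when a - t = b + t, i.e. at t = (a - b)/2. So the temperature of a switch is (a - b)/2.
Temperature = (Left option - Right option) / 2
= (12 - (-25)) / 2
= 37 / 2
= 37/2

37/2


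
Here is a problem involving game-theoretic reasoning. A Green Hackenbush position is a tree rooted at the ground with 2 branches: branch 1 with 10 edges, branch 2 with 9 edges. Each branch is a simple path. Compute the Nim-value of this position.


The tree has 2 branches from the ground vertex.
In Green Hackenbush, the Nim-value of a simple path of length k is k.
Branch 1: length 10, Nim-value = 10
Branch 2: length 9, Nim-value = 9
Total Nim-value = XOR of all branch values:
0 XOR 10 = 10
10 XOR 9 = 3
Nim-value of the tree = 3

3


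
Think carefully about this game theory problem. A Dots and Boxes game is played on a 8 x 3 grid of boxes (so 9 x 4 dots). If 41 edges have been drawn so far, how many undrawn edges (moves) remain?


Grid: 8 x 3 boxes, i.e. 9 rows and 4 columns of dots.
Horizontal edges: (rows + 1) * cols = 9 * 3 = 27
Vertical edges: rows * (cols + 1) = 8 * 4 = 32
Total edges: 27 + 32 = 59
Edges drawn: 41
Remaining: 59 - 41 = 18

18


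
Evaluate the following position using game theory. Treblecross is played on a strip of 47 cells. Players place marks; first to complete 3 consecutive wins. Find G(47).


Treblecross: place X on empty cells; 3-in-a-row wins.
Playing within two cells of an existing X lets the opponent win at once, so sensible play treats the cells i-2..i+2 around each X as dead. The player left with no safe cell loses, so this is a normal-play take-away game on strips of safe cells.
Placing X at cell i (0-indexed) of a strip of k safe cells leaves independent strips of sizes max(0, i-2) and max(0, k-i-3). Hence G(k) = mex{ G(max(0,i-2)) XOR G(max(0,k-i-3)) : 0 <= i < k }, with G(0) = 0.
G(1): splits (0,0):0^0=0 -> mex({0}) = 1
G(2): splits (0,0):0^0=0 -> mex({0}) = 1
G(3): splits (0,0):0^0=0 -> mex({0}) = 1
G(4): splits (0,1):0^1=1 (0,0):0^0=0 -> mex({0, 1}) = 2
G(5): splits (0,2):0^1=1 (0,1):0^1=1 (0,0):0^0=0 -> mex({0, 1}) = 2
G(6) = mex({1}) = 0
G(7) = mex({0, 1, 2}) = 3
G(8) = mex({0, 1, 2}) = 3
G(9) = mex({0, 2}) = 1
G(10) = mex({0, 2, 3}) = 1
G(11) = mex({0, 3}) = 1
G(12) = mex({1, 3}) = 0
G(13) = mex({0, 1, 2, 3}) = 4
G(14) = mex({0, 1, 2}) = 3
G(15) = mex({0, 1, 2}) = 3
G(16) = mex({0, 1, 2, 4}) = 3
G(17) = mex({0, 1, 3, 4}) = 2
G(18) = mex({0, 1, 3, 4}) = 2
G(19) = mex({0, 1, 3, 5}) = 2
G(20) = mex({0, 1, 2, 3, 5}) = 4
G(21) = mex({0, 1, 2, 3, 5}) = 4
G(22) = mex({1, 2, 6}) = 0
G(23) = mex({0, 1, 2, 3, 4, 6}) = 5
G(24) = mex({0, 1, 2, 3, 4}) = 5
G(25) = mex({0, 1, 3, 4, 7}) = 2
G(26) = mex({0, 1, 3, 4, 5, 7}) = 2
G(27) = mex({0, 1, 3, 5}) = 2
G(28) = mex({0, 1, 2, 5}) = 3
G(29) = mex({0, 1, 2, 4, 5, 6}) = 3
G(30) = mex({1, 2, 4, 6}) = 0
G(31) = mex({0, 1, 2, 3, 4, 6}) = 5
G(32) = mex({1, 2, 3, 4, 7}) = 0
G(33) = mex({0, 3, 7}) = 1
G(34) = mex({0, 2, 3, 5, 7}) = 1
G(35) = mex({0, 2, 3, 5, 6}) = 1
G(36) = mex({0, 1, 2, 5, 6}) = 3
G(37) = mex({0, 1, 2, 4, 5, 6}) = 3
G(38) = mex({0, 1, 2, 4}) = 3
G(39) = mex({0, 1, 2, 3, 4, 7}) = 5
G(40) = mex({0, 1, 2, 3, 4, 5, 7}) = 6
G(41) = mex({0, 1, 2, 3, 5, 7}) = 4
G(42) = mex({0, 1, 2, 3, 5, 6, 7}) = 4
G(43) = mex({0, 2, 3, 5, 6}) = 1
G(44) = mex({1, 2, 3, 4, 5, 6}) = 0
G(45) = mex({0, 1, 2, 3, 4, 6, 7}) = 5
G(46) = mex({0, 1, 2, 3, 4, 7}) = 5
G(47) = mex({0, 1, 2, 3, 4, 5, 7}) = 6
Therefore G(47) = 6.

6


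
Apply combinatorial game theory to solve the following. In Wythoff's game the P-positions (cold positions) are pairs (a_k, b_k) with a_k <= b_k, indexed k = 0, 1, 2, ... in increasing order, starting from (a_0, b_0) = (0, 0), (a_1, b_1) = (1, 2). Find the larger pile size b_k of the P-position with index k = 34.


By Wythoff's theorem, a_k = floor(k * phi) and b_k = floor(k * phi^2) = a_k + k, where phi = (1 + sqrt(5))/2 is the golden ratio.
phi = (1 + sqrt(5))/2 = 1.618034
phi^2 = phi + 1 = 2.618034
k = 34
k * phi^2 = 34 * 2.618034 = 89.013156
b_34 = floor(k * phi^2) = 89 (check: a_34 + k = 55 + 34 = 89)

89


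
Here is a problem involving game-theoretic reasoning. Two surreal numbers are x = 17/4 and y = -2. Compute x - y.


x = 17/4, y = -2
Converting to common denominator: 4
x = 17/4, y = -8/4
x - y = 17/4 - -2 = 25/4

25/4


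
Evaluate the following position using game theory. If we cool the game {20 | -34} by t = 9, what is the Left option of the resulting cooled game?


Original game: {20 | -34} (a switch {a | b} with a > b).
Cooling by t (for t below the temperature (a - b)/2 = 27) taxes each move by t: {a | b} cooled by t is {a - t | b + t}.
Cooling amount: t = 9
Cooled Left option: 20 - 9 = 11
Cooled Right option: -34 + 9 = -25
Cooled game: {11 | -25}
Left option = 11

11


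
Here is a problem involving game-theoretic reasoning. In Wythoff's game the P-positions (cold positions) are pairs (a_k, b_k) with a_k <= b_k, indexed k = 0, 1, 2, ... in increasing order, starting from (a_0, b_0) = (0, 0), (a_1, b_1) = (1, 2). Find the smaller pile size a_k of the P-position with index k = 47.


By Wythoff's theorem, a_k = floor(k * phi) and b_k = floor(k * phi^2) = a_k + k, where phi = (1 + sqrt(5))/2 is the golden ratio.
phi = (1 + sqrt(5))/2 = 1.618034
k = 47
k * phi = 47 * 1.618034 = 76.047597
a_47 = floor(k * phi) = 76

76


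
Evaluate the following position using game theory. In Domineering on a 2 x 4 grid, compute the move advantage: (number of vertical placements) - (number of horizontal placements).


Board is 2 x 4 (rows x cols).
Left (vertical) placements: (rows-1) * cols = 1 * 4 = 4
Right (horizontal) placements: rows * (cols-1) = 2 * 3 = 6
Advantage = Left - Right = 4 - 6 = -2

-2


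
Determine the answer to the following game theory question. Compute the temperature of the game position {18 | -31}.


The game is {18 | -31}, a switch {a | b} with numbers a > b.
Cooling {a | b} by t gives {a - t | b + t}, which stops being hot when a - t = b + t, i.e. at t = (a - b)/2. So the temperature of a switch is (a - b)/2.
Temperature = (Left option - Right option) / 2
= (18 - (-31)) / 2
= 49 / 2
= 49/2

49/2


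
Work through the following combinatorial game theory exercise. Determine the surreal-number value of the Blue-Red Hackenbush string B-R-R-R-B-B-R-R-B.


Edges (from ground): B-R-R-R-B-B-R-R-B
By Berlekamp's sign-expansion rule, a Blue-Red Hackenbush stalk has the value of the surreal number whose sign sequence is the edge sequence with B -> + and R -> -.
Sign sequence: +---++--+
Trace the sign expansion in the surreal number tree, starting from 0:
Edge 1: B (sign +) -> bounds (0, +inf), value = 1
Edge 2: R (sign -) -> bounds (0, 1), value = 1/2
Edge 3: R (sign -) -> bounds (0, 1/2), value = 1/4
Edge 4: R (sign -) -> bounds (0, 1/4), value = 1/8
Edge 5: B (sign +) -> bounds (1/8, 1/4), value = 3/16
Edge 6: B (sign +) -> bounds (3/16, 1/4), value = 7/32
Edge 7: R (sign -) -> bounds (3/16, 7/32), value = 13/64
Edge 8: R (sign -) -> bounds (3/16, 13/64), value = 25/128
Edge 9: B (sign +) -> bounds (25/128, 13/64), value = 51/256
Game value = 51/256

51/256


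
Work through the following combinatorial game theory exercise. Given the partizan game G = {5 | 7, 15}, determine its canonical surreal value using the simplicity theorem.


Left options: {5}, max = 5
Right options: {7, 15}, min = 7
All options are numbers and max(Left) < min(Right), so by the simplicity theorem the value is the simplest (earliest-born) number strictly between 5 and 7.
The only integer strictly between 5 and 7 is 6.
No non-integer in the interval can be simpler: if x is a non-integer in the interval, then floor(x) or ceil(x) also lies in the interval (the interval contains an integer), and both are proper prefixes of x's sign expansion, i.e. born earlier. So the game value is 6.
Game value = 6

6


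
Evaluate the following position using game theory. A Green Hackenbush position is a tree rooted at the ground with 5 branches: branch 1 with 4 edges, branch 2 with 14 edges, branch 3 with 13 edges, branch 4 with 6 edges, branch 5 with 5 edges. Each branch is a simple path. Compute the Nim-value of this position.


The tree has 5 branches from the ground vertex.
In Green Hackenbush, the Nim-value of a simple path of length k is k.
Branch 1: length 4, Nim-value = 4
Branch 2: length 14, Nim-value = 14
Branch 3: length 13, Nim-value = 13
Branch 4: length 6, Nim-value = 6
Branch 5: length 5, Nim-value = 5
Total Nim-value = XOR of all branch values:
0 XOR 4 = 4
4 XOR 14 = 10
10 XOR 13 = 7
7 XOR 6 = 1
1 XOR 5 = 4
Nim-value of the tree = 4

4


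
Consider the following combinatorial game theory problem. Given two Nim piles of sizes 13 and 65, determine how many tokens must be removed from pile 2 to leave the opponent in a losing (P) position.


Piles: 13 and 65
Current XOR: 13 XOR 65 = 76 (non-zero, so this is an N-position).
To make the XOR zero, we need to find a move that balances the piles.
For pile 2 (size 65): target = 65 XOR 76 = 13
We reduce pile 2 from 65 to 13.
Tokens removed: 65 - 13 = 52
Verification: 13 XOR 13 = 0

52


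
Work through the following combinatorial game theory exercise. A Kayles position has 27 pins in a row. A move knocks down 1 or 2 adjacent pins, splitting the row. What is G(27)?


Kayles: a move removes 1 or 2 adjacent pins from a contiguous row.
Removing pins from a row of k leaves two independent rows (a, b) with a + b = k - 1 (one pin) or a + b = k - 2 (two pins); an end removal gives a = 0.
By Sprague-Grundy, G(k) = mex{ G(a) XOR G(b) } over all these splits. G(0) = 0.
G(1): splits (0,0):0^0=0 -> mex({0}) = 1
G(2): splits (0,1):0^1=1 (0,0):0^0=0 -> mex({0, 1}) = 2
G(3): splits (0,2):0^2=2 (1,1):1^1=0 (0,1):0^1=1 -> mex({0, 1, 2}) = 3
G(4): splits (0,3):0^3=3 (1,2):1^2=3 (0,2):0^2=2 (1,1):1^1=0 -> mex({0, 2, 3}) = 1
G(5): splits (0,4):0^1=1 (1,3):1^3=2 (2,2):2^2=0 (0,3):0^3=3 (1,2):1^2=3 -> mex({0, 1, 2, 3}) = 4
G(6) = mex({0, 1, 2, 4}) = 3
G(7) = mex({0, 1, 3, 4, 5}) = 2
G(8) = mex({0, 2, 3, 5, 6}) = 1
G(9) = mex({0, 1, 2, 3, 6, 7}) = 4
G(10) = mex({0, 1, 3, 4, 5, 7}) = 2
G(11) = mex({0, 1, 2, 3, 4, 5}) = 6
G(12) = mex({0, 1, 2, 3, 5, 6, 7}) = 4
G(13) = mex({0, 2, 3, 4, 6, 7}) = 1
G(14) = mex({0, 1, 4, 5, 6, 7}) = 2
G(15) = mex({0, 1, 2, 3, 4, 5, 6}) = 7
G(16) = mex({0, 2, 3, 5, 6, 7}) = 1
G(17) = mex({0, 1, 2, 3, 5, 6, 7}) = 4
G(18) = mex({0, 1, 2, 4, 5, 6}) = 3
G(19) = mex({0, 1, 3, 4, 5, 7}) = 2
G(20) = mex({0, 2, 3, 4, 5, 6, 7}) = 1
G(21) = mex({0, 1, 2, 3, 5, 6, 7}) = 4
G(22) = mex({0, 1, 2, 3, 4, 5, 7}) = 6
G(23) = mex({0, 1, 2, 3, 4, 5, 6}) = 7
G(24) = mex({0, 1, 2, 3, 5, 6, 7}) = 4
G(25) = mex({0, 2, 3, 4, 6, 7}) = 1
G(26) = mex({0, 1, 3, 4, 5, 6, 7}) = 2
G(27) = mex({0, 1, 2, 3, 4, 5, 6, 7}) = 8
Therefore G(27) = 8.

8


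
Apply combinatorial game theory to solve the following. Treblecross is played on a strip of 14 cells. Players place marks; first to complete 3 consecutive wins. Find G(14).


Treblecross: place X on empty cells; 3-in-a-row wins.
Playing within two cells of an existing X lets the opponent win at once, so sensible play treats the cells i-2..i+2 around each X as dead. The player left with no safe cell loses, so this is a normal-play take-away game on strips of safe cells.
Placing X at cell i (0-indexed) of a strip of k safe cells leaves independent strips of sizes max(0, i-2) and max(0, k-i-3). Hence G(k) = mex{ G(max(0,i-2)) XOR G(max(0,k-i-3)) : 0 <= i < k }, with G(0) = 0.
G(1): splits (0,0):0^0=0 -> mex({0}) = 1
G(2): splits (0,0):0^0=0 -> mex({0}) = 1
G(3): splits (0,0):0^0=0 -> mex({0}) = 1
G(4): splits (0,1):0^1=1 (0,0):0^0=0 -> mex({0, 1}) = 2
G(5): splits (0,2):0^1=1 (0,1):0^1=1 (0,0):0^0=0 -> mex({0, 1}) = 2
G(6) = mex({1}) = 0
G(7) = mex({0, 1, 2}) = 3
G(8) = mex({0, 1, 2}) = 3
G(9) = mex({0, 2}) = 1
G(10) = mex({0, 2, 3}) = 1
G(11) = mex({0, 3}) = 1
G(12) = mex({1, 3}) = 0
G(13) = mex({0, 1, 2, 3}) = 4
G(14) = mex({0, 1, 2}) = 3
Therefore G(14) = 3.

3


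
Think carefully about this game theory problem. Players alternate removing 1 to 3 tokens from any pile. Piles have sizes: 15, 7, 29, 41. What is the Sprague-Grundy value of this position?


Subtraction set: {1, 2, 3}
For this subtraction set, G(n) = n mod 4 (period = max + 1 = 4).
Pile 1 (size 15): G(15) = 15 mod 4 = 3
Pile 2 (size 7): G(7) = 7 mod 4 = 3
Pile 3 (size 29): G(29) = 29 mod 4 = 1
Pile 4 (size 41): G(41) = 41 mod 4 = 1
Total Grundy value = XOR of all: 3 XOR 3 XOR 1 XOR 1 = 0

0


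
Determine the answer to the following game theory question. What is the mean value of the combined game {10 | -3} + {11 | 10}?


G1 = {10 | -3}, G2 = {11 | 10}
Each is a switch {a | b} with numbers a > b; its mean value is (a + b)/2, and mean value is additive over game sums: m(G1 + G2) = m(G1) + m(G2).
Mean of G1 = (10 + (-3))/2 = 7/2 = 7/2
Mean of G2 = (11 + (10))/2 = 21/2 = 21/2
Mean of G1 + G2 = 7/2 + 21/2 = 14

14


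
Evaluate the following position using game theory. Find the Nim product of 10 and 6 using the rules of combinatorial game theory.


Nim multiplication is bilinear over XOR: (u XOR v) * w = (u*w) XOR (v*w).
So we split each operand into its bit components and XOR the pairwise Nim products.
10 = 2 + 8 (as XOR of powers of 2).
6 = 2 + 4 (as XOR of powers of 2).
Using the standard Nim-product table on single bits:
  2*2 = 3,   2*4 = 8,   2*8 = 12,
  4*4 = 6,   4*8 = 11,  8*8 = 13,
and  1*x = x (identity), k*l = l*k (commutative).
Pairwise Nim products:
  2 * 2 = 3
  2 * 4 = 8
  8 * 2 = 12
  8 * 4 = 11
XOR them: 3 XOR 8 XOR 12 XOR 11 = 12.
Result: 10 * 6 = 12 (in Nim).

12


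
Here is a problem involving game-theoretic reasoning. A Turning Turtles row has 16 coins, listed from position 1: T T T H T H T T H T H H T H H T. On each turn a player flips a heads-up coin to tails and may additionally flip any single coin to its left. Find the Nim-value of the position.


Coins: T T T H T H T T H T H H T H H T
Key fact: a single head at position k behaves exactly like a Nim heap of size k (turning it to T and optionally flipping a coin at j < k corresponds to moving the heap from k to j, or to 0), and heads combine as a disjunctive sum (two heads at the same place would cancel, matching j XOR j = 0). So the Nim-value is the XOR of the 1-indexed positions of the heads.
Face-up positions (1-indexed): [4, 6, 9, 11, 12, 14, 15]
XOR 0 with 4: 0 XOR 4 = 4
XOR 4 with 6: 4 XOR 6 = 2
XOR 2 with 9: 2 XOR 9 = 11
XOR 11 with 11: 11 XOR 11 = 0
XOR 0 with 12: 0 XOR 12 = 12
XOR 12 with 14: 12 XOR 14 = 2
XOR 2 with 15: 2 XOR 15 = 13
Nim-value = 13

13


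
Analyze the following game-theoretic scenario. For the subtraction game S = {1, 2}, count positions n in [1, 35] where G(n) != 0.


Subtraction set S = {1, 2}, so G(n) = n mod 3.
G(n) = 0 when n is a multiple of 3.
Multiples of 3 in [1, 35]: 11
N-positions (nonzero Grundy) = 35 - 11 = 24

24


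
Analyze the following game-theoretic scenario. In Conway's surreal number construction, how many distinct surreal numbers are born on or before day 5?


Day 0: {|} = 0 is born. Count = 1.
Day n: the number of surreal numbers born by day n is 2^(n+1) - 1.
By day 0: 2^1 - 1 = 1
By day 1: 2^2 - 1 = 3
By day 2: 2^3 - 1 = 7
By day 3: 2^4 - 1 = 15
By day 4: 2^5 - 1 = 31
By day 5: 2^6 - 1 = 63
By day 5: 63 surreal numbers.

63


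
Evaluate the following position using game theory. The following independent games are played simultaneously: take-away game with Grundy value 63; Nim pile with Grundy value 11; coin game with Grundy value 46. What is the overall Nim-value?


By the Sprague-Grundy theorem, the Grundy value of a sum of games is the XOR of individual Grundy values.
take-away game: Grundy value = 63. Running XOR: 0 XOR 63 = 63
Nim pile: Grundy value = 11. Running XOR: 63 XOR 11 = 52
coin game: Grundy value = 46. Running XOR: 52 XOR 46 = 26
The combined Grundy value is 26.

26


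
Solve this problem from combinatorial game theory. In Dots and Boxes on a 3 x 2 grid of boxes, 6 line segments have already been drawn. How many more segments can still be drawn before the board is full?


Grid: 3 x 2 boxes, i.e. 4 rows and 3 columns of dots.
Horizontal edges: (rows + 1) * cols = 4 * 2 = 8
Vertical edges: rows * (cols + 1) = 3 * 3 = 9
Total edges: 8 + 9 = 17
Edges drawn: 6
Remaining: 17 - 6 = 11

11


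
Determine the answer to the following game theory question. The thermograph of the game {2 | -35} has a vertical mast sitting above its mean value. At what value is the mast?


Game = {2 | -35}, a switch {a | b} with numbers a > b.
Its thermograph has left wall a - t and right wall b + t, which meet at t = (a - b)/2, where both equal (a + b)/2. So the mast (mean value) is at (a + b)/2.
Mean = (2 + (-35))/2 = -33/2 = -33/2

-33/2


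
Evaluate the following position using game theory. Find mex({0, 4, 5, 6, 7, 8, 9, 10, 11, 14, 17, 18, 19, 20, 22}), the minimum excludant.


Set = {0, 4, 5, 6, 7, 8, 9, 10, 11, 14, 17, 18, 19, 20, 22}
0 is in the set.
1 is NOT in the set. This is the mex.
mex = 1

1


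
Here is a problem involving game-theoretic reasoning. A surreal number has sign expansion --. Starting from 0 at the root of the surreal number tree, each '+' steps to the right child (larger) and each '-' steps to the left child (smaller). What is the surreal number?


Sign expansion: --
Rule: track bounds (lo, hi), initially (-inf, +inf). On '+', the current value becomes lo and we move to the simplest number in (value, hi): value + 1 if hi = +inf, otherwise the midpoint (value + hi)/2. On '-', the current value becomes hi and we move to value - 1 if lo = -inf, otherwise the midpoint (lo + value)/2.
Start at 0.
Step 1: sign = -, move left. Bounds: (-inf, 0). Value = -1
Step 2: sign = -, move left. Bounds: (-inf, -1). Value = -2
The surreal number with sign expansion -- is -2.

-2


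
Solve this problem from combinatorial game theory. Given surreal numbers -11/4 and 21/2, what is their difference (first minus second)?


x = -11/4, y = 21/2
Converting to common denominator: 4
x = -11/4, y = 42/4
x - y = -11/4 - 21/2 = -53/4

-53/4


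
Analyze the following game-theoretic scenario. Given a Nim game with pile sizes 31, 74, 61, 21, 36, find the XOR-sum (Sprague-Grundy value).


We need the XOR (exclusive or) of all pile sizes.
After XOR-ing pile 1 (size 31): 0 XOR 31 = 31
After XOR-ing pile 2 (size 74): 31 XOR 74 = 85
After XOR-ing pile 3 (size 61): 85 XOR 61 = 104
After XOR-ing pile 4 (size 21): 104 XOR 21 = 125
After XOR-ing pile 5 (size 36): 125 XOR 36 = 89
The Nim-value of this position is 89.

89


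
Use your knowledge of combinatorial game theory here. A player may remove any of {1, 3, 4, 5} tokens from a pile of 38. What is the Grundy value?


The subtraction set is S = {1, 3, 4, 5}.
G(k) = mex{ G(k - s) : s in S, s <= k }. We compute iteratively: G(0) = 0.
G(1) = mex({0}) = 1
G(2) = mex({1}) = 0
G(3) = mex({0}) = 1
G(4) = mex({0, 1}) = 2
G(5) = mex({0, 1, 2}) = 3
G(6) = mex({0, 1, 3}) = 2
G(7) = mex({0, 1, 2}) = 3
G(8) = mex({1, 2, 3}) = 0
G(9) = mex({0, 2, 3}) = 1
G(10) = mex({1, 2, 3}) = 0
G(11) = mex({0, 2, 3}) = 1
G(12) = mex({0, 1, 3}) = 2
Observe that G(8)..G(12) = 0, 1, 0, 1, 2 repeats G(0)..G(4) = 0, 1, 0, 1, 2.
For k >= max(S) = 5, G(k) is determined by the previous 5 values G(k-5)..G(k-1); a window of 5 consecutive values has recurred shifted by 8, so by induction G(k + 8) = G(k) for all k >= 0: the sequence is periodic from the start with period 8.
One period: G(0..7) = 0, 1, 0, 1, 2, 3, 2, 3.
38 mod 8 = 6, so G(38) = G(6) = 2.

2


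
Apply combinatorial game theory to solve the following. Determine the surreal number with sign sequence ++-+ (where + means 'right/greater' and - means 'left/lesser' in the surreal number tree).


Sign expansion: ++-+
Rule: track bounds (lo, hi), initially (-inf, +inf). On '+', the current value becomes lo and we move to the simplest number in (value, hi): value + 1 if hi = +inf, otherwise the midpoint (value + hi)/2. On '-', the current value becomes hi and we move to value - 1 if lo = -inf, otherwise the midpoint (lo + value)/2.
Start at 0.
Step 1: sign = +, move right. Bounds: (0, +inf). Value = 1
Step 2: sign = +, move right. Bounds: (1, +inf). Value = 2
Step 3: sign = -, move left. Bounds: (1, 2). Value = 3/2
Step 4: sign = +, move right. Bounds: (3/2, 2). Value = 7/4
The surreal number with sign expansion ++-+ is 7/4.

7/4


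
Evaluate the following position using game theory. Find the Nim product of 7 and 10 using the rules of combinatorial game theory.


Nim multiplication is bilinear over XOR: (u XOR v) * w = (u*w) XOR (v*w).
So we split each operand into its bit components and XOR the pairwise Nim products.
7 = 1 + 2 + 4 (as XOR of powers of 2).
10 = 2 + 8 (as XOR of powers of 2).
Using the standard Nim-product table on single bits:
  2*2 = 3,   2*4 = 8,   2*8 = 12,
  4*4 = 6,   4*8 = 11,  8*8 = 13,
and  1*x = x (identity), k*l = l*k (commutative).
Pairwise Nim products:
  1 * 2 = 2
  1 * 8 = 8
  2 * 2 = 3
  2 * 8 = 12
  4 * 2 = 8
  4 * 8 = 11
XOR them: 2 XOR 8 XOR 3 XOR 12 XOR 8 XOR 11 = 6.
Result: 7 * 10 = 6 (in Nim).

6


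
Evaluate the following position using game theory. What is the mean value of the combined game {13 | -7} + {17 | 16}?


G1 = {13 | -7}, G2 = {17 | 16}
Each is a switch {a | b} with numbers a > b; its mean value is (a + b)/2, and mean value is additive over game sums: m(G1 + G2) = m(G1) + m(G2).
Mean of G1 = (13 + (-7))/2 = 6/2 = 3
Mean of G2 = (17 + (16))/2 = 33/2 = 33/2
Mean of G1 + G2 = 3 + 33/2 = 39/2

39/2


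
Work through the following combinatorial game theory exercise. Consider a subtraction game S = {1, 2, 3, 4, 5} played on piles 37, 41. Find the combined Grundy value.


Subtraction set: {1, 2, 3, 4, 5}
For this subtraction set, G(n) = n mod 6 (period = max + 1 = 6).
Pile 1 (size 37): G(37) = 37 mod 6 = 1
Pile 2 (size 41): G(41) = 41 mod 6 = 5
Total Grundy value = XOR of all: 1 XOR 5 = 4

4


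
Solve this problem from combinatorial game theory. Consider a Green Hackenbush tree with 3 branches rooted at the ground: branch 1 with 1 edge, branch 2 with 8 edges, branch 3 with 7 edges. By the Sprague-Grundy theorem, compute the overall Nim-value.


The tree has 3 branches from the ground vertex.
In Green Hackenbush, the Nim-value of a simple path of length k is k.
Branch 1: length 1, Nim-value = 1
Branch 2: length 8, Nim-value = 8
Branch 3: length 7, Nim-value = 7
Total Nim-value = XOR of all branch values:
0 XOR 1 = 1
1 XOR 8 = 9
9 XOR 7 = 14
Nim-value of the tree = 14

14


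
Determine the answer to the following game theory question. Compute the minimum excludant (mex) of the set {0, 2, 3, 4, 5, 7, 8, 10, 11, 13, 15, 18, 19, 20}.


Set = {0, 2, 3, 4, 5, 7, 8, 10, 11, 13, 15, 18, 19, 20}
0 is in the set.
1 is NOT in the set. This is the mex.
mex = 1

1


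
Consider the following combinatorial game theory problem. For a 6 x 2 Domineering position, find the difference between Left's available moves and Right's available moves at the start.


Board is 6 x 2 (rows x cols).
Left (vertical) placements: (rows-1) * cols = 5 * 2 = 10
Right (horizontal) placements: rows * (cols-1) = 6 * 1 = 6
Advantage = Left - Right = 10 - 6 = 4

4


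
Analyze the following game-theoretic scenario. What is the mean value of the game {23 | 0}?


Game = {23 | 0}, a switch {a | b} with numbers a > b.
Its thermograph has left wall a - t and right wall b + t, which meet at t = (a - b)/2, where both equal (a + b)/2. So the mast (mean value) is at (a + b)/2.
Mean = (23 + (0))/2 = 23/2 = 23/2

23/2


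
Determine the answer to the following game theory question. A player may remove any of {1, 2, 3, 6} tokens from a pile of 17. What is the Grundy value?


The subtraction set is S = {1, 2, 3, 6}.
G(k) = mex{ G(k - s) : s in S, s <= k }. We compute iteratively: G(0) = 0.
G(1) = mex({0}) = 1
G(2) = mex({0, 1}) = 2
G(3) = mex({0, 1, 2}) = 3
G(4) = mex({1, 2, 3}) = 0
G(5) = mex({0, 2, 3}) = 1
G(6) = mex({0, 1, 3}) = 2
G(7) = mex({0, 1, 2}) = 3
G(8) = mex({1, 2, 3}) = 0
G(9) = mex({0, 2, 3}) = 1
Observe that G(4)..G(9) = 0, 1, 2, 3, 0, 1 repeats G(0)..G(5) = 0, 1, 2, 3, 0, 1.
For k >= max(S) = 6, G(k) is determined by the previous 6 values G(k-6)..G(k-1); a window of 6 consecutive values has recurred shifted by 4, so by induction G(k + 4) = G(k) for all k >= 0: the sequence is periodic from the start with period 4.
One period: G(0..3) = 0, 1, 2, 3.
17 mod 4 = 1, so G(17) = G(1) = 1.

1


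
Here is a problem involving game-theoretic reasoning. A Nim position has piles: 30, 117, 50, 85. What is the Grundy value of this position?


We need the XOR (exclusive or) of all pile sizes.
After XOR-ing pile 1 (size 30): 0 XOR 30 = 30
After XOR-ing pile 2 (size 117): 30 XOR 117 = 107
After XOR-ing pile 3 (size 50): 107 XOR 50 = 89
After XOR-ing pile 4 (size 85): 89 XOR 85 = 12
The Nim-value of this position is 12.

12


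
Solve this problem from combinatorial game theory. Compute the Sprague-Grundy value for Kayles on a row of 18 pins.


Kayles: a move removes 1 or 2 adjacent pins from a contiguous row.
Removing pins from a row of k leaves two independent rows (a, b) with a + b = k - 1 (one pin) or a + b = k - 2 (two pins); an end removal gives a = 0.
By Sprague-Grundy, G(k) = mex{ G(a) XOR G(b) } over all these splits. G(0) = 0.
G(1): splits (0,0):0^0=0 -> mex({0}) = 1
G(2): splits (0,1):0^1=1 (0,0):0^0=0 -> mex({0, 1}) = 2
G(3): splits (0,2):0^2=2 (1,1):1^1=0 (0,1):0^1=1 -> mex({0, 1, 2}) = 3
G(4): splits (0,3):0^3=3 (1,2):1^2=3 (0,2):0^2=2 (1,1):1^1=0 -> mex({0, 2, 3}) = 1
G(5): splits (0,4):0^1=1 (1,3):1^3=2 (2,2):2^2=0 (0,3):0^3=3 (1,2):1^2=3 -> mex({0, 1, 2, 3}) = 4
G(6) = mex({0, 1, 2, 4}) = 3
G(7) = mex({0, 1, 3, 4, 5}) = 2
G(8) = mex({0, 2, 3, 5, 6}) = 1
G(9) = mex({0, 1, 2, 3, 6, 7}) = 4
G(10) = mex({0, 1, 3, 4, 5, 7}) = 2
G(11) = mex({0, 1, 2, 3, 4, 5}) = 6
G(12) = mex({0, 1, 2, 3, 5, 6, 7}) = 4
G(13) = mex({0, 2, 3, 4, 6, 7}) = 1
G(14) = mex({0, 1, 4, 5, 6, 7}) = 2
G(15) = mex({0, 1, 2, 3, 4, 5, 6}) = 7
G(16) = mex({0, 2, 3, 5, 6, 7}) = 1
G(17) = mex({0, 1, 2, 3, 5, 6, 7}) = 4
G(18) = mex({0, 1, 2, 4, 5, 6}) = 3
Therefore G(18) = 3.

3
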